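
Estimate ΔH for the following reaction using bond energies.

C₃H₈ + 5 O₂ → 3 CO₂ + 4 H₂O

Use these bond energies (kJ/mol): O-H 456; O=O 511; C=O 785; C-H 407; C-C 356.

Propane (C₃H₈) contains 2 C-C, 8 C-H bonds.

ΔH ≈ −1835 kJ

Bonds broken (reactants):
  C-C: 2 × 356 = 712
  C-H: 8 × 407 = 3256
  O=O: 5 × 511 = 2555
  Σ(broken) = 6523 kJ
Bonds formed (products):
  C=O: 6 × 785 = 4710
  O-H: 8 × 456 = 3648
  Σ(formed) = 8358 kJ
ΔH = Σ(broken) − Σ(formed) = 6523 − 8358 = −1835 kJ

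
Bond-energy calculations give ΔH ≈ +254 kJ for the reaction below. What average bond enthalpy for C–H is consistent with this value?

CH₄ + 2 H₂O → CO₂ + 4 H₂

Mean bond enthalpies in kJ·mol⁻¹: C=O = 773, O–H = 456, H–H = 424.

D(C–H) ≈ 418 kJ/mol

Let D be the C–H bond energy.
Σ(broken) = 4×D + 4×456 = 1824 + 4D
Σ(formed) = 2×773 + 4×424 = 3242
ΔH = Σ(broken) − Σ(formed) = (1824 + 4D) − (3242) = −1418 + 4D
Setting this equal to +254 kJ gives 4D = 1672, so D = 418 kJ/mol.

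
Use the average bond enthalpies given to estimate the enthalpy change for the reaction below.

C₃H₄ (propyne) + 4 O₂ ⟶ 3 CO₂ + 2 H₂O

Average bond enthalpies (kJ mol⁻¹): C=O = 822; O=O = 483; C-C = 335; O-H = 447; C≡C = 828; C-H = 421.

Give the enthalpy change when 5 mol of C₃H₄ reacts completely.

Bonds broken (reactants):
  C≡C: 1 × 828 = 828
  C-C: 1 × 335 = 335
  C-H: 4 × 421 = 1684
  O=O: 4 × 483 = 1932
  Σ(broken) = 4779 kJ
Bonds formed (products):
  C=O: 6 × 822 = 4932
  O-H: 4 × 447 = 1788
  Σ(formed) = 6720 kJ
ΔH = Σ(broken) − Σ(formed) = 4779 − 6720 = −1941 kJ
For 5× the reaction as written: 5 × (−1941) = −9705 kJ

ΔH = −9705 kJ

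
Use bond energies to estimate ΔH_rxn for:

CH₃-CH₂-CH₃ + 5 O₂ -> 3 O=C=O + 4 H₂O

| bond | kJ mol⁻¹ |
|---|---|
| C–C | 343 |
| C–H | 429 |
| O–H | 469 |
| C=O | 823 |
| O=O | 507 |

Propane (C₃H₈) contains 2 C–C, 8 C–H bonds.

ΔH ≈ −2037 kJ

Bonds broken (reactants):
  C–C: 2 × 343 = 686
  C–H: 8 × 429 = 3432
  O=O: 5 × 507 = 2535
  Σ(broken) = 6653 kJ
Bonds formed (products):
  C=O: 6 × 823 = 4938
  O–H: 8 × 469 = 3752
  Σ(formed) = 8690 kJ
ΔH = Σ(broken) − Σ(formed) = 6653 − 8690 = −2037 kJ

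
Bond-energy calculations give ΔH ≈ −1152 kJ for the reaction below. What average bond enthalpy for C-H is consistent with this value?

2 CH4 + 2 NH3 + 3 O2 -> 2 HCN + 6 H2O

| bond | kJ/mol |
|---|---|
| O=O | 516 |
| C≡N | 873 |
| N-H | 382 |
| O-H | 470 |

D(C-H) ≈ 399 kJ/mol

Let D be the C-H bond energy.
Σ(broken) = 8×D + 6×382 + 3×516 = 3840 + 8D
Σ(formed) = 2×873 + 2×D + 12×470 = 7386 + 2D
ΔH = Σ(broken) − Σ(formed) = (3840 + 8D) − (7386 + 2D) = −3546 + 6D
Setting this equal to −1152 kJ gives 6D = 2394, so D = 399 kJ/mol.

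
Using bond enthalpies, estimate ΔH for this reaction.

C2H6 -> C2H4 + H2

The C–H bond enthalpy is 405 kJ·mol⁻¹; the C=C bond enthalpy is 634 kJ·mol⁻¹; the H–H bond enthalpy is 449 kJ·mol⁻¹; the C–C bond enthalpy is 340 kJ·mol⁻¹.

ΔH ≈ +67 kJ

Bonds broken (reactants):
  C–C: 1 × 340 = 340
  C–H: 6 × 405 = 2430
  Σ(broken) = 2770 kJ
Bonds formed (products):
  C–H: 4 × 405 = 1620
  C=C: 1 × 634 = 634
  H–H: 1 × 449 = 449
  Σ(formed) = 2703 kJ
ΔH = Σ(broken) − Σ(formed) = 2770 − 2703 = +67 kJ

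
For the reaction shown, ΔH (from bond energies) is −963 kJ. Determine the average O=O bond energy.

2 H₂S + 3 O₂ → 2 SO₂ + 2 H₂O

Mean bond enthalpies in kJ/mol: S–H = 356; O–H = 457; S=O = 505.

Let D be the O=O bond energy.
Σ(broken) = 3×D + 4×356 = 1424 + 3D
Σ(formed) = 4×457 + 4×505 = 3848
ΔH = Σ(broken) − Σ(formed) = (1424 + 3D) − (3848) = −2424 + 3D
Setting this equal to −963 kJ gives 3D = 1461, so D = 487 kJ/mol.

D(O=O) ≈ 487 kJ/mol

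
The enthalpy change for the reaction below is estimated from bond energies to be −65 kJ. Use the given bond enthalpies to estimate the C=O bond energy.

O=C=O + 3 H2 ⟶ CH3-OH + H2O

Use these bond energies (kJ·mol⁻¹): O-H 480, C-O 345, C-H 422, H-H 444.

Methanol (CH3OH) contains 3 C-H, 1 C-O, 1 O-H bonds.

Let D be the C=O bond energy.
Σ(broken) = 2×D + 3×444 = 1332 + 2D
Σ(formed) = 3×422 + 1×345 + 3×480 = 3051
ΔH = Σ(broken) − Σ(formed) = (1332 + 2D) − (3051) = −1719 + 2D
Setting this equal to −65 kJ gives 2D = 1654, so D = 827 kJ/mol.

D(C=O) ≈ 827 kJ/mol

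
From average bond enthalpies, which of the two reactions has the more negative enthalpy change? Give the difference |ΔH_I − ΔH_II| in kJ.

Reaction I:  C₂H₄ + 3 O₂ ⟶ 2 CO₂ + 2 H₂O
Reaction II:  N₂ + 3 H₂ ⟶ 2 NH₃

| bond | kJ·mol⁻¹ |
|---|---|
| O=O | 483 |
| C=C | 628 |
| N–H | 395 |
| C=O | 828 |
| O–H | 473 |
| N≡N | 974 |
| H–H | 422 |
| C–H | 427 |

Reaction I:
  Bonds broken (reactants):
    C–H: 4 × 427 = 1708
    C=C: 1 × 628 = 628
    O=O: 3 × 483 = 1449
    Σ(broken) = 3785 kJ
  Bonds formed (products):
    C=O: 4 × 828 = 3312
    O–H: 4 × 473 = 1892
    Σ(formed) = 5204 kJ
  ΔH_I = 3785 − 5204 = −1419 kJ
Reaction II:
  Bonds broken (reactants):
    H–H: 3 × 422 = 1266
    N≡N: 1 × 974 = 974
    Σ(broken) = 2240 kJ
  Bonds formed (products):
    N–H: 6 × 395 = 2370
    Σ(formed) = 2370 kJ
  ΔH_II = 2240 − 2370 = −130 kJ
ΔH_I − ΔH_II = −1289 kJ, so reaction I has the more negative ΔH; |ΔH_I − ΔH_II| = 1289 kJ.

Reaction I, by 1289 kJ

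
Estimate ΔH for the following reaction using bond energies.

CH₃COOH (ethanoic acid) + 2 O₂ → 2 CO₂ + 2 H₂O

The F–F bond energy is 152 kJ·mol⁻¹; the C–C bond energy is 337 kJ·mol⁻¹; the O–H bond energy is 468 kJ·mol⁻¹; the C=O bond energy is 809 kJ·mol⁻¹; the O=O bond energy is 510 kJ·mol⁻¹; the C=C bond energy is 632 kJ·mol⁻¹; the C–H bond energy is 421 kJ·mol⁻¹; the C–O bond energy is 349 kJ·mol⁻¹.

Bonds broken (reactants):
  C–C: 1 × 337 = 337
  C–H: 3 × 421 = 1263
  C–O: 1 × 349 = 349
  C=O: 1 × 809 = 809
  O–H: 1 × 468 = 468
  O=O: 2 × 510 = 1020
  Σ(broken) = 4246 kJ
Bonds formed (products):
  C=O: 4 × 809 = 3236
  O–H: 4 × 468 = 1872
  Σ(formed) = 5108 kJ
ΔH = Σ(broken) − Σ(formed) = 4246 − 5108 = −862 kJ

ΔH ≈ −862 kJ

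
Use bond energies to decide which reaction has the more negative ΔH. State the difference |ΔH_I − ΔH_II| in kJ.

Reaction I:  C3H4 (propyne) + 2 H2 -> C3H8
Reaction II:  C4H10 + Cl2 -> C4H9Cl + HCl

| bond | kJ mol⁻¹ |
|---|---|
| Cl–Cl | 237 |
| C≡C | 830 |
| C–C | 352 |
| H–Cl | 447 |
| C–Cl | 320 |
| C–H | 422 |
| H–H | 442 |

Reaction I, by 218 kJ

Reaction I:
  Bonds broken (reactants):
    C≡C: 1 × 830 = 830
    C–C: 1 × 352 = 352
    C–H: 4 × 422 = 1688
    H–H: 2 × 442 = 884
    Σ(broken) = 3754 kJ
  Bonds formed (products):
    C–C: 2 × 352 = 704
    C–H: 8 × 422 = 3376
    Σ(formed) = 4080 kJ
  ΔH_I = 3754 − 4080 = −326 kJ
Reaction II:
  Bonds broken (reactants):
    C–C: 3 × 352 = 1056
    C–H: 10 × 422 = 4220
    Cl–Cl: 1 × 237 = 237
    Σ(broken) = 5513 kJ
  Bonds formed (products):
    C–C: 3 × 352 = 1056
    C–Cl: 1 × 320 = 320
    C–H: 9 × 422 = 3798
    H–Cl: 1 × 447 = 447
    Σ(formed) = 5621 kJ
  ΔH_II = 5513 − 5621 = −108 kJ
ΔH_I − ΔH_II = −218 kJ, so reaction I has the more negative ΔH; |ΔH_I − ΔH_II| = 218 kJ.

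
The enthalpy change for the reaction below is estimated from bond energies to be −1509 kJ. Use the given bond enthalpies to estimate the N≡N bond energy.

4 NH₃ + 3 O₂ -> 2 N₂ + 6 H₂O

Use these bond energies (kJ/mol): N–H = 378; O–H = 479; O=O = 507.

Let D be the N≡N bond energy.
Σ(broken) = 12×378 + 3×507 = 6057
Σ(formed) = 2×D + 12×479 = 5748 + 2D
ΔH = Σ(broken) − Σ(formed) = (6057) − (5748 + 2D) = +309 − 2D
Setting this equal to −1509 kJ gives 2D = 1818, so D = 909 kJ/mol.

D(N≡N) ≈ 909 kJ/mol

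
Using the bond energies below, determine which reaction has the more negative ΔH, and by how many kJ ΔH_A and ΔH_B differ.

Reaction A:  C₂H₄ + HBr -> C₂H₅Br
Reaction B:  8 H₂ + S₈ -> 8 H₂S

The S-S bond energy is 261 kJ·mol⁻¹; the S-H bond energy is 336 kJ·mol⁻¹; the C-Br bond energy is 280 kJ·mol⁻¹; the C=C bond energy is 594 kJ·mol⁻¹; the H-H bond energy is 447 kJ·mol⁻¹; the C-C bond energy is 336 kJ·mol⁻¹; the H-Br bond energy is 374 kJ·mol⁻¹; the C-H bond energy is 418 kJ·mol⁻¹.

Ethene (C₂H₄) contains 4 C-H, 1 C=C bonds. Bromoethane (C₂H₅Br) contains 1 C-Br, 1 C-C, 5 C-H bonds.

Reaction A, by 354 kJ

Reaction A:
  Bonds broken (reactants):
    C-H: 4 × 418 = 1672
    C=C: 1 × 594 = 594
    H-Br: 1 × 374 = 374
    Σ(broken) = 2640 kJ
  Bonds formed (products):
    C-Br: 1 × 280 = 280
    C-C: 1 × 336 = 336
    C-H: 5 × 418 = 2090
    Σ(formed) = 2706 kJ
  ΔH_A = 2640 − 2706 = −66 kJ
Reaction B:
  Bonds broken (reactants):
    H-H: 8 × 447 = 3576
    S-S: 8 × 261 = 2088
    Σ(broken) = 5664 kJ
  Bonds formed (products):
    S-H: 16 × 336 = 5376
    Σ(formed) = 5376 kJ
  ΔH_B = 5664 − 5376 = +288 kJ
ΔH_A − ΔH_B = −354 kJ, so reaction A has the more negative ΔH; |ΔH_A − ΔH_B| = 354 kJ.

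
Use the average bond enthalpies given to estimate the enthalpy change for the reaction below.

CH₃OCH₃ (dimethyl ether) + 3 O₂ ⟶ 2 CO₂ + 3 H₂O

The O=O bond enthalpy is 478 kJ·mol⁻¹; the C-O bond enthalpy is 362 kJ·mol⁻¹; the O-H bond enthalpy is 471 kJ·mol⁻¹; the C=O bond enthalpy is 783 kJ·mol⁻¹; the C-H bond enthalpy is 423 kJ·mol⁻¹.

ΔH ≈ −1262 kJ

Bonds broken (reactants):
  C-H: 6 × 423 = 2538
  C-O: 2 × 362 = 724
  O=O: 3 × 478 = 1434
  Σ(broken) = 4696 kJ
Bonds formed (products):
  C=O: 4 × 783 = 3132
  O-H: 6 × 471 = 2826
  Σ(formed) = 5958 kJ
ΔH = Σ(broken) − Σ(formed) = 4696 − 5958 = −1262 kJ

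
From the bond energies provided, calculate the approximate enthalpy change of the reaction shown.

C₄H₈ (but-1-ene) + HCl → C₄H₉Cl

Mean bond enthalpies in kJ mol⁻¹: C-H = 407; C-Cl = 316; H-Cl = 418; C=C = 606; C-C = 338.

Bonds broken (reactants):
  C-C: 2 × 338 = 676
  C-H: 8 × 407 = 3256
  C=C: 1 × 606 = 606
  H-Cl: 1 × 418 = 418
  Σ(broken) = 4956 kJ
Bonds formed (products):
  C-C: 3 × 338 = 1014
  C-Cl: 1 × 316 = 316
  C-H: 9 × 407 = 3663
  Σ(formed) = 4993 kJ
ΔH = Σ(broken) − Σ(formed) = 4956 − 4993 = −37 kJ

ΔH ≈ −37 kJ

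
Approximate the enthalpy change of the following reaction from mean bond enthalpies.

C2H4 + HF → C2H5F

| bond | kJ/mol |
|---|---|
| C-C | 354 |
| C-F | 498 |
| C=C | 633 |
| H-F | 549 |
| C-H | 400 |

ΔH ≈ −70 kJ

Bonds broken (reactants):
  C-H: 4 × 400 = 1600
  C=C: 1 × 633 = 633
  H-F: 1 × 549 = 549
  Σ(broken) = 2782 kJ
Bonds formed (products):
  C-C: 1 × 354 = 354
  C-F: 1 × 498 = 498
  C-H: 5 × 400 = 2000
  Σ(formed) = 2852 kJ
ΔH = Σ(broken) − Σ(formed) = 2782 − 2852 = −70 kJ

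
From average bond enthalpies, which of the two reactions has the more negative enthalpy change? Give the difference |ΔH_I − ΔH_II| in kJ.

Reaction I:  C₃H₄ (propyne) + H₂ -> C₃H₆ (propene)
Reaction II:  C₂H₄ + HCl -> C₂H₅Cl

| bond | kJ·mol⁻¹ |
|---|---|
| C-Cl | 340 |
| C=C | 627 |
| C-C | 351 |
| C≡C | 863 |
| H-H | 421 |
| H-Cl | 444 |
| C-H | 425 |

Reaction I, by 148 kJ

Reaction I:
  Bonds broken (reactants):
    C≡C: 1 × 863 = 863
    C-C: 1 × 351 = 351
    C-H: 4 × 425 = 1700
    H-H: 1 × 421 = 421
    Σ(broken) = 3335 kJ
  Bonds formed (products):
    C-C: 1 × 351 = 351
    C-H: 6 × 425 = 2550
    C=C: 1 × 627 = 627
    Σ(formed) = 3528 kJ
  ΔH_I = 3335 − 3528 = −193 kJ
Reaction II:
  Bonds broken (reactants):
    C-H: 4 × 425 = 1700
    C=C: 1 × 627 = 627
    H-Cl: 1 × 444 = 444
    Σ(broken) = 2771 kJ
  Bonds formed (products):
    C-C: 1 × 351 = 351
    C-Cl: 1 × 340 = 340
    C-H: 5 × 425 = 2125
    Σ(formed) = 2816 kJ
  ΔH_II = 2771 − 2816 = −45 kJ
ΔH_I − ΔH_II = −148 kJ, so reaction I has the more negative ΔH; |ΔH_I − ΔH_II| = 148 kJ.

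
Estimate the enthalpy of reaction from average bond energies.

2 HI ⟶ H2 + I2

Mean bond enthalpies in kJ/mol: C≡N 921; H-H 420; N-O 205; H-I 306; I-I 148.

ΔH ≈ +44 kJ

Bonds broken (reactants):
  H-I: 2 × 306 = 612
  Σ(broken) = 612 kJ
Bonds formed (products):
  H-H: 1 × 420 = 420
  I-I: 1 × 148 = 148
  Σ(formed) = 568 kJ
ΔH = Σ(broken) − Σ(formed) = 612 − 568 = +44 kJ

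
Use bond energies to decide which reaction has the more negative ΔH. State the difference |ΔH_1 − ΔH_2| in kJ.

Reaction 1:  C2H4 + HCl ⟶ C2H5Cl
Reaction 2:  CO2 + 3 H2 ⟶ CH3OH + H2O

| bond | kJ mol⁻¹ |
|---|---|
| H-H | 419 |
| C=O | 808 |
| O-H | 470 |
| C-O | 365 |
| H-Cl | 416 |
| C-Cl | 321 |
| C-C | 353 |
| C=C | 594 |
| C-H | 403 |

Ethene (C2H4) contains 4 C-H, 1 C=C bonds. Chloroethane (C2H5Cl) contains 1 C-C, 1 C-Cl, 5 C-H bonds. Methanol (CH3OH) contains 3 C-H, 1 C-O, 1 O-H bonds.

Reaction 2, by 44 kJ

Reaction 1:
  Bonds broken (reactants):
    C-H: 4 × 403 = 1612
    C=C: 1 × 594 = 594
    H-Cl: 1 × 416 = 416
    Σ(broken) = 2622 kJ
  Bonds formed (products):
    C-C: 1 × 353 = 353
    C-Cl: 1 × 321 = 321
    C-H: 5 × 403 = 2015
    Σ(formed) = 2689 kJ
  ΔH_1 = 2622 − 2689 = −67 kJ
Reaction 2:
  Bonds broken (reactants):
    C=O: 2 × 808 = 1616
    H-H: 3 × 419 = 1257
    Σ(broken) = 2873 kJ
  Bonds formed (products):
    C-H: 3 × 403 = 1209
    C-O: 1 × 365 = 365
    O-H: 3 × 470 = 1410
    Σ(formed) = 2984 kJ
  ΔH_2 = 2873 − 2984 = −111 kJ
ΔH_1 − ΔH_2 = +44 kJ, so reaction 2 has the more negative ΔH; |ΔH_1 − ΔH_2| = 44 kJ.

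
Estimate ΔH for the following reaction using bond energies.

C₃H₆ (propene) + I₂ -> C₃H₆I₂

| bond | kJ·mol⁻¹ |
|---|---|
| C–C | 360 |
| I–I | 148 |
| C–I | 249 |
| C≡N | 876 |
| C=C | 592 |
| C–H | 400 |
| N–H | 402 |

ΔH ≈ −118 kJ

Bonds broken (reactants):
  C–C: 1 × 360 = 360
  C–H: 6 × 400 = 2400
  C=C: 1 × 592 = 592
  I–I: 1 × 148 = 148
  Σ(broken) = 3500 kJ
Bonds formed (products):
  C–C: 2 × 360 = 720
  C–H: 6 × 400 = 2400
  C–I: 2 × 249 = 498
  Σ(formed) = 3618 kJ
ΔH = Σ(broken) − Σ(formed) = 3500 − 3618 = −118 kJ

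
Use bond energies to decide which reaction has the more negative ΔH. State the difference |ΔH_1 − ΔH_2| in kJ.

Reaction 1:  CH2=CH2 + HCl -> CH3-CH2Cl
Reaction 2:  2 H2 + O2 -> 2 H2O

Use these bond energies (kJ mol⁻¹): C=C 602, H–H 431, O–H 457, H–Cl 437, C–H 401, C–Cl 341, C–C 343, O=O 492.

Reaction 1:
  Bonds broken (reactants):
    C–H: 4 × 401 = 1604
    C=C: 1 × 602 = 602
    H–Cl: 1 × 437 = 437
    Σ(broken) = 2643 kJ
  Bonds formed (products):
    C–C: 1 × 343 = 343
    C–Cl: 1 × 341 = 341
    C–H: 5 × 401 = 2005
    Σ(formed) = 2689 kJ
  ΔH_1 = 2643 − 2689 = −46 kJ
Reaction 2:
  Bonds broken (reactants):
    H–H: 2 × 431 = 862
    O=O: 1 × 492 = 492
    Σ(broken) = 1354 kJ
  Bonds formed (products):
    O–H: 4 × 457 = 1828
    Σ(formed) = 1828 kJ
  ΔH_2 = 1354 − 1828 = −474 kJ
ΔH_1 − ΔH_2 = +428 kJ, so reaction 2 has the more negative ΔH; |ΔH_1 − ΔH_2| = 428 kJ.

Reaction 2, by 428 kJ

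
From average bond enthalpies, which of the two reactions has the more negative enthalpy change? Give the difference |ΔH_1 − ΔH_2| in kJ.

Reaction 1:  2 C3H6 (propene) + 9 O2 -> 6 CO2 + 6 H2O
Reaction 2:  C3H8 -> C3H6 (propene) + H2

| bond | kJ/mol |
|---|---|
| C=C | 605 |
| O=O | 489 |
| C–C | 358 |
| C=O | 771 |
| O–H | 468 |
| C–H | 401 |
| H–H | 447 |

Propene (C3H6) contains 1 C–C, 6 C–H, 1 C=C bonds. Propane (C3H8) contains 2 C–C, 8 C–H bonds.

Reaction 1:
  Bonds broken (reactants):
    C–C: 2 × 358 = 716
    C–H: 12 × 401 = 4812
    C=C: 2 × 605 = 1210
    O=O: 9 × 489 = 4401
    Σ(broken) = 11139 kJ
  Bonds formed (products):
    C=O: 12 × 771 = 9252
    O–H: 12 × 468 = 5616
    Σ(formed) = 14868 kJ
  ΔH_1 = 11139 − 14868 = −3729 kJ
Reaction 2:
  Bonds broken (reactants):
    C–C: 2 × 358 = 716
    C–H: 8 × 401 = 3208
    Σ(broken) = 3924 kJ
  Bonds formed (products):
    C–C: 1 × 358 = 358
    C–H: 6 × 401 = 2406
    C=C: 1 × 605 = 605
    H–H: 1 × 447 = 447
    Σ(formed) = 3816 kJ
  ΔH_2 = 3924 − 3816 = +108 kJ
ΔH_1 − ΔH_2 = −3837 kJ, so reaction 1 has the more negative ΔH; |ΔH_1 − ΔH_2| = 3837 kJ.

Reaction 1, by 3837 kJ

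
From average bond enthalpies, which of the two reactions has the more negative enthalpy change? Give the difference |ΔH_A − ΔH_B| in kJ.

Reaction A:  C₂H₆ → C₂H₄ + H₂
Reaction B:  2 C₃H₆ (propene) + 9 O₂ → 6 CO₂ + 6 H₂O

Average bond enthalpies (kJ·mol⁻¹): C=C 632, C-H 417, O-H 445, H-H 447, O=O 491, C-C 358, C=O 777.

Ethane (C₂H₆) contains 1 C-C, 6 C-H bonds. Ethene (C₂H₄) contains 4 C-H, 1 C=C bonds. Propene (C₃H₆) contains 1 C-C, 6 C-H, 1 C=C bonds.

Reaction A:
  Bonds broken (reactants):
    C-C: 1 × 358 = 358
    C-H: 6 × 417 = 2502
    Σ(broken) = 2860 kJ
  Bonds formed (products):
    C-H: 4 × 417 = 1668
    C=C: 1 × 632 = 632
    H-H: 1 × 447 = 447
    Σ(formed) = 2747 kJ
  ΔH_A = 2860 − 2747 = +113 kJ
Reaction B:
  Bonds broken (reactants):
    C-C: 2 × 358 = 716
    C-H: 12 × 417 = 5004
    C=C: 2 × 632 = 1264
    O=O: 9 × 491 = 4419
    Σ(broken) = 11403 kJ
  Bonds formed (products):
    C=O: 12 × 777 = 9324
    O-H: 12 × 445 = 5340
    Σ(formed) = 14664 kJ
  ΔH_B = 11403 − 14664 = −3261 kJ
ΔH_A − ΔH_B = +3374 kJ, so reaction B has the more negative ΔH; |ΔH_A − ΔH_B| = 3374 kJ.

Reaction B, by 3374 kJ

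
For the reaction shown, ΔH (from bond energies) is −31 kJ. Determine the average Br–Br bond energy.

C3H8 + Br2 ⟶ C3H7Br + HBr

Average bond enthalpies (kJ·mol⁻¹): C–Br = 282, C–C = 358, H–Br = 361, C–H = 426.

Let D be the Br–Br bond energy.
Σ(broken) = 1×D + 2×358 + 8×426 = 4124 + D
Σ(formed) = 1×282 + 2×358 + 7×426 + 1×361 = 4341
ΔH = Σ(broken) − Σ(formed) = (4124 + D) − (4341) = −217 + D
Setting this equal to −31 kJ gives D = 186 kJ/mol.

D(Br–Br) ≈ 186 kJ/mol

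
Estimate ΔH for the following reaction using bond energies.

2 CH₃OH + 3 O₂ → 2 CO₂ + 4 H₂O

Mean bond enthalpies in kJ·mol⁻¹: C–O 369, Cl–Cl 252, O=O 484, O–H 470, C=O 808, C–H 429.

Bonds broken (reactants):
  C–H: 6 × 429 = 2574
  C–O: 2 × 369 = 738
  O–H: 2 × 470 = 940
  O=O: 3 × 484 = 1452
  Σ(broken) = 5704 kJ
Bonds formed (products):
  C=O: 4 × 808 = 3232
  O–H: 8 × 470 = 3760
  Σ(formed) = 6992 kJ
ΔH = Σ(broken) − Σ(formed) = 5704 − 6992 = −1288 kJ

ΔH ≈ −1288 kJ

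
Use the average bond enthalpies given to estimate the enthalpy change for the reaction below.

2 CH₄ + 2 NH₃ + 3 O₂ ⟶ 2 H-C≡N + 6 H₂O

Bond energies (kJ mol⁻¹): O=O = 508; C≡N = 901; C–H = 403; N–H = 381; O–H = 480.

Bonds broken (reactants):
  C–H: 8 × 403 = 3224
  N–H: 6 × 381 = 2286
  O=O: 3 × 508 = 1524
  Σ(broken) = 7034 kJ
Bonds formed (products):
  C≡N: 2 × 901 = 1802
  C–H: 2 × 403 = 806
  O–H: 12 × 480 = 5760
  Σ(formed) = 8368 kJ
ΔH = Σ(broken) − Σ(formed) = 7034 − 8368 = −1334 kJ

ΔH ≈ −1334 kJ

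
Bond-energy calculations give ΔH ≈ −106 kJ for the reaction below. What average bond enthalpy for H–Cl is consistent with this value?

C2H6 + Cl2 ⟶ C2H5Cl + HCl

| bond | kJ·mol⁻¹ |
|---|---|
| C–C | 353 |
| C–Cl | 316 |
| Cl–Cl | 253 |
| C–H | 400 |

D(H–Cl) ≈ 443 kJ/mol

Let D be the H–Cl bond energy.
Σ(broken) = 1×353 + 6×400 + 1×253 = 3006
Σ(formed) = 1×353 + 1×316 + 5×400 + 1×D = 2669 + D
ΔH = Σ(broken) − Σ(formed) = (3006) − (2669 + D) = +337 − D
Setting this equal to −106 kJ gives D = 443 kJ/mol.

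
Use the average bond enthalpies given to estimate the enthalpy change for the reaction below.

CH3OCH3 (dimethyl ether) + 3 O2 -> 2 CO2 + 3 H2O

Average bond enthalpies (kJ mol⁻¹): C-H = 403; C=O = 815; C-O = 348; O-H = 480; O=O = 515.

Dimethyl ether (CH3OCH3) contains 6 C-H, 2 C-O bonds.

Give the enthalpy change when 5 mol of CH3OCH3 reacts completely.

Bonds broken (reactants):
  C-H: 6 × 403 = 2418
  C-O: 2 × 348 = 696
  O=O: 3 × 515 = 1545
  Σ(broken) = 4659 kJ
Bonds formed (products):
  C=O: 4 × 815 = 3260
  O-H: 6 × 480 = 2880
  Σ(formed) = 6140 kJ
ΔH = Σ(broken) − Σ(formed) = 4659 − 6140 = −1481 kJ
For 5× the reaction as written: 5 × (−1481) = −7405 kJ

ΔH = −7405 kJ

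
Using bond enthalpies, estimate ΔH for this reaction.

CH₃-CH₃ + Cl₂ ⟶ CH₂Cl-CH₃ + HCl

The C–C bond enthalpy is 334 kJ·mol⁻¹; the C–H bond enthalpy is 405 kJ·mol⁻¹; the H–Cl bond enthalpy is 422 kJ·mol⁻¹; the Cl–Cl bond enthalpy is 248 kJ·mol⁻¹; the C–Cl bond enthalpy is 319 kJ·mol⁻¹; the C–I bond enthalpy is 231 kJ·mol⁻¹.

ΔH ≈ −88 kJ

Bonds broken (reactants):
  C–C: 1 × 334 = 334
  C–H: 6 × 405 = 2430
  Cl–Cl: 1 × 248 = 248
  Σ(broken) = 3012 kJ
Bonds formed (products):
  C–C: 1 × 334 = 334
  C–Cl: 1 × 319 = 319
  C–H: 5 × 405 = 2025
  H–Cl: 1 × 422 = 422
  Σ(formed) = 3100 kJ
ΔH = Σ(broken) − Σ(formed) = 3012 − 3100 = −88 kJ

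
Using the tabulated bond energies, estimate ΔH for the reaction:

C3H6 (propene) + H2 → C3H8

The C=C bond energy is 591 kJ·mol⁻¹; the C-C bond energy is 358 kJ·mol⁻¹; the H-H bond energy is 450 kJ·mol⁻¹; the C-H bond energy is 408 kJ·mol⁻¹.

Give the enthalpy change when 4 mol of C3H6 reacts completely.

Bonds broken (reactants):
  C-C: 1 × 358 = 358
  C-H: 6 × 408 = 2448
  C=C: 1 × 591 = 591
  H-H: 1 × 450 = 450
  Σ(broken) = 3847 kJ
Bonds formed (products):
  C-C: 2 × 358 = 716
  C-H: 8 × 408 = 3264
  Σ(formed) = 3980 kJ
ΔH = Σ(broken) − Σ(formed) = 3847 − 3980 = −133 kJ
For 4× the reaction as written: 4 × (−133) = −532 kJ

ΔH = −532 kJ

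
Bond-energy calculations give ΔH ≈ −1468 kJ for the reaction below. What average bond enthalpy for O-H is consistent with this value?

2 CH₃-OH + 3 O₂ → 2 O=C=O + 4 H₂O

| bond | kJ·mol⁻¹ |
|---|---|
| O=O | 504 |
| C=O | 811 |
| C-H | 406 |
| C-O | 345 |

D(O-H) ≈ 477 kJ/mol

Let D be the O-H bond energy.
Σ(broken) = 6×406 + 2×345 + 2×D + 3×504 = 4638 + 2D
Σ(formed) = 4×811 + 8×D = 3244 + 8D
ΔH = Σ(broken) − Σ(formed) = (4638 + 2D) − (3244 + 8D) = +1394 − 6D
Setting this equal to −1468 kJ gives 6D = 2862, so D = 477 kJ/mol.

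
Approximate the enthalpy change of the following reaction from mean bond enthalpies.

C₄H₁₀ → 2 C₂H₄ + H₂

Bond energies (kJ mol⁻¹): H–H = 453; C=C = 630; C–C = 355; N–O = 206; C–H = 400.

ΔH ≈ +152 kJ

Bonds broken (reactants):
  C–C: 3 × 355 = 1065
  C–H: 10 × 400 = 4000
  Σ(broken) = 5065 kJ
Bonds formed (products):
  C–H: 8 × 400 = 3200
  C=C: 2 × 630 = 1260
  H–H: 1 × 453 = 453
  Σ(formed) = 4913 kJ
ΔH = Σ(broken) − Σ(formed) = 5065 − 4913 = +152 kJ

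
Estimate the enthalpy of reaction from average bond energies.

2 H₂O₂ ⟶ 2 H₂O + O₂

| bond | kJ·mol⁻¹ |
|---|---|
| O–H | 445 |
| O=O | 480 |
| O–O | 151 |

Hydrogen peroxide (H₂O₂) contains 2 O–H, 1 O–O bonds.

Bonds broken (reactants):
  O–H: 4 × 445 = 1780
  O–O: 2 × 151 = 302
  Σ(broken) = 2082 kJ
Bonds formed (products):
  O–H: 4 × 445 = 1780
  O=O: 1 × 480 = 480
  Σ(formed) = 2260 kJ
ΔH = Σ(broken) − Σ(formed) = 2082 − 2260 = −178 kJ

ΔH ≈ −178 kJ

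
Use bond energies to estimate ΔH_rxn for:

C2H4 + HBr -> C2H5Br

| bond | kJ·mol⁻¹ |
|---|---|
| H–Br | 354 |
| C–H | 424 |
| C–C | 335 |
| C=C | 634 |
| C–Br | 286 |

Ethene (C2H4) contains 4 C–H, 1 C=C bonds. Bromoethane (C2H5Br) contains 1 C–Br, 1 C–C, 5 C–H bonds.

Bonds broken (reactants):
  C–H: 4 × 424 = 1696
  C=C: 1 × 634 = 634
  H–Br: 1 × 354 = 354
  Σ(broken) = 2684 kJ
Bonds formed (products):
  C–Br: 1 × 286 = 286
  C–C: 1 × 335 = 335
  C–H: 5 × 424 = 2120
  Σ(formed) = 2741 kJ
ΔH = Σ(broken) − Σ(formed) = 2684 − 2741 = −57 kJ

ΔH ≈ −57 kJ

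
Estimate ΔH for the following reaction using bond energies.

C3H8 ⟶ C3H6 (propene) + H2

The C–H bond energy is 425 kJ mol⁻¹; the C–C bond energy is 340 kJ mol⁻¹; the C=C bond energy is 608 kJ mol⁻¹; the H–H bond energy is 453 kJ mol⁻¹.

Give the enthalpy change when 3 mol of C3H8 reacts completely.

Bonds broken (reactants):
  C–C: 2 × 340 = 680
  C–H: 8 × 425 = 3400
  Σ(broken) = 4080 kJ
Bonds formed (products):
  C–C: 1 × 340 = 340
  C–H: 6 × 425 = 2550
  C=C: 1 × 608 = 608
  H–H: 1 × 453 = 453
  Σ(formed) = 3951 kJ
ΔH = Σ(broken) − Σ(formed) = 4080 − 3951 = +129 kJ
For 3× the reaction as written: 3 × (+129) = +387 kJ

ΔH = +387 kJ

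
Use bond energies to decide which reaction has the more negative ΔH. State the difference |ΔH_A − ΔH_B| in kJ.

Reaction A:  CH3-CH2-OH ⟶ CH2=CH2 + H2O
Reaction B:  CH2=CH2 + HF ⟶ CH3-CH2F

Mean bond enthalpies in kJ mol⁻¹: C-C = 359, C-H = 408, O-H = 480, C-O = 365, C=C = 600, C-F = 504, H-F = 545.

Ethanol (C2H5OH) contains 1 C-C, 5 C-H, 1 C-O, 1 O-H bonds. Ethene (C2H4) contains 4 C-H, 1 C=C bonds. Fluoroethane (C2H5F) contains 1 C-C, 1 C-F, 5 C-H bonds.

Reaction A:
  Bonds broken (reactants):
    C-C: 1 × 359 = 359
    C-H: 5 × 408 = 2040
    C-O: 1 × 365 = 365
    O-H: 1 × 480 = 480
    Σ(broken) = 3244 kJ
  Bonds formed (products):
    C-H: 4 × 408 = 1632
    C=C: 1 × 600 = 600
    O-H: 2 × 480 = 960
    Σ(formed) = 3192 kJ
  ΔH_A = 3244 − 3192 = +52 kJ
Reaction B:
  Bonds broken (reactants):
    C-H: 4 × 408 = 1632
    C=C: 1 × 600 = 600
    H-F: 1 × 545 = 545
    Σ(broken) = 2777 kJ
  Bonds formed (products):
    C-C: 1 × 359 = 359
    C-F: 1 × 504 = 504
    C-H: 5 × 408 = 2040
    Σ(formed) = 2903 kJ
  ΔH_B = 2777 − 2903 = −126 kJ
ΔH_A − ΔH_B = +178 kJ, so reaction B has the more negative ΔH; |ΔH_A − ΔH_B| = 178 kJ.

Reaction B, by 178 kJ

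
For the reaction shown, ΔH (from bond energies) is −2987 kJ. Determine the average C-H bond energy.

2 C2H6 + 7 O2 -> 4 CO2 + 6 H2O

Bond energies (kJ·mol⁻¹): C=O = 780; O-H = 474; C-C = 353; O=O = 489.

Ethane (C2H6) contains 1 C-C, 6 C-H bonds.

D(C-H) ≈ 401 kJ/mol

Let D be the C-H bond energy.
Σ(broken) = 2×353 + 12×D + 7×489 = 4129 + 12D
Σ(formed) = 8×780 + 12×474 = 11928
ΔH = Σ(broken) − Σ(formed) = (4129 + 12D) − (11928) = −7799 + 12D
Setting this equal to −2987 kJ gives 12D = 4812, so D = 401 kJ/mol.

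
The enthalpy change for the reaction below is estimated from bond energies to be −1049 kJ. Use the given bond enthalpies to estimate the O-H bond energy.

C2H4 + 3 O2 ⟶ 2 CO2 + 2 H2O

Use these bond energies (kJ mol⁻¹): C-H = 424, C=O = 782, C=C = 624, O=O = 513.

Let D be the O-H bond energy.
Σ(broken) = 4×424 + 1×624 + 3×513 = 3859
Σ(formed) = 4×782 + 4×D = 3128 + 4D
ΔH = Σ(broken) − Σ(formed) = (3859) − (3128 + 4D) = +731 − 4D
Setting this equal to −1049 kJ gives 4D = 1780, so D = 445 kJ/mol.

D(O-H) ≈ 445 kJ/mol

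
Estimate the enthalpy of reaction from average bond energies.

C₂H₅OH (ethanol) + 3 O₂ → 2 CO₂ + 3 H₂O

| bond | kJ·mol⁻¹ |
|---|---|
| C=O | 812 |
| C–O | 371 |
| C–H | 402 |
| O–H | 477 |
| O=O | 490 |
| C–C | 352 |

Bonds broken (reactants):
  C–C: 1 × 352 = 352
  C–H: 5 × 402 = 2010
  C–O: 1 × 371 = 371
  O–H: 1 × 477 = 477
  O=O: 3 × 490 = 1470
  Σ(broken) = 4680 kJ
Bonds formed (products):
  C=O: 4 × 812 = 3248
  O–H: 6 × 477 = 2862
  Σ(formed) = 6110 kJ
ΔH = Σ(broken) − Σ(formed) = 4680 − 6110 = −1430 kJ

ΔH ≈ −1430 kJ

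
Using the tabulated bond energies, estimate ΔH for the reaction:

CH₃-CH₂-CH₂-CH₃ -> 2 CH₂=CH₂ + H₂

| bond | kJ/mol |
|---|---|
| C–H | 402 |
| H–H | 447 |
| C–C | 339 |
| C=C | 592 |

Bonds broken (reactants):
  C–C: 3 × 339 = 1017
  C–H: 10 × 402 = 4020
  Σ(broken) = 5037 kJ
Bonds formed (products):
  C–H: 8 × 402 = 3216
  C=C: 2 × 592 = 1184
  H–H: 1 × 447 = 447
  Σ(formed) = 4847 kJ
ΔH = Σ(broken) − Σ(formed) = 5037 − 4847 = +190 kJ

ΔH ≈ +190 kJ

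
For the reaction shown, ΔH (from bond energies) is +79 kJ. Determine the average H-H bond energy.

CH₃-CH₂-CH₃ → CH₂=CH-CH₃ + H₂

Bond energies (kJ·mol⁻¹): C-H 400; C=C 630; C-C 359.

D(H-H) ≈ 450 kJ/mol

Let D be the H-H bond energy.
Σ(broken) = 2×359 + 8×400 = 3918
Σ(formed) = 1×359 + 6×400 + 1×630 + 1×D = 3389 + D
ΔH = Σ(broken) − Σ(formed) = (3918) − (3389 + D) = +529 − D
Setting this equal to +79 kJ gives D = 450 kJ/mol.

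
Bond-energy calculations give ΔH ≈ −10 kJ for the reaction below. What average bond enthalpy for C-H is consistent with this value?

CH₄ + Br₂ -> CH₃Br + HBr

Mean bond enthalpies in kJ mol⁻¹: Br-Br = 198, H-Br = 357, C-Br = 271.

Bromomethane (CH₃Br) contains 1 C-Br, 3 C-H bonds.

Let D be the C-H bond energy.
Σ(broken) = 1×198 + 4×D = 198 + 4D
Σ(formed) = 1×271 + 3×D + 1×357 = 628 + 3D
ΔH = Σ(broken) − Σ(formed) = (198 + 4D) − (628 + 3D) = −430 + D
Setting this equal to −10 kJ gives D = 420 kJ/mol.

D(C-H) ≈ 420 kJ/mol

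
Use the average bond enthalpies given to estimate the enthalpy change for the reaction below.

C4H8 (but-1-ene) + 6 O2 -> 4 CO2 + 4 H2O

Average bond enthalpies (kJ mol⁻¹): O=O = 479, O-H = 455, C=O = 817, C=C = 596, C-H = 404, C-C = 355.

Bonds broken (reactants):
  C-C: 2 × 355 = 710
  C-H: 8 × 404 = 3232
  C=C: 1 × 596 = 596
  O=O: 6 × 479 = 2874
  Σ(broken) = 7412 kJ
Bonds formed (products):
  C=O: 8 × 817 = 6536
  O-H: 8 × 455 = 3640
  Σ(formed) = 10176 kJ
ΔH = Σ(broken) − Σ(formed) = 7412 − 10176 = −2764 kJ

ΔH ≈ −2764 kJ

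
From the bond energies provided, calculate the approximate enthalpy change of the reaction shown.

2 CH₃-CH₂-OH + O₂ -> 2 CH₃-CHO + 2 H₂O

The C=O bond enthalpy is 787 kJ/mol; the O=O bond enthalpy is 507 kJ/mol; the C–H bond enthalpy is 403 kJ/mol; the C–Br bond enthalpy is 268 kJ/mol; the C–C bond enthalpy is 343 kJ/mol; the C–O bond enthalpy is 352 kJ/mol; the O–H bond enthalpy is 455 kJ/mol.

ΔH ≈ −467 kJ

Bonds broken (reactants):
  C–C: 2 × 343 = 686
  C–H: 10 × 403 = 4030
  C–O: 2 × 352 = 704
  O–H: 2 × 455 = 910
  O=O: 1 × 507 = 507
  Σ(broken) = 6837 kJ
Bonds formed (products):
  C–C: 2 × 343 = 686
  C–H: 8 × 403 = 3224
  C=O: 2 × 787 = 1574
  O–H: 4 × 455 = 1820
  Σ(formed) = 7304 kJ
ΔH = Σ(broken) − Σ(formed) = 6837 − 7304 = −467 kJ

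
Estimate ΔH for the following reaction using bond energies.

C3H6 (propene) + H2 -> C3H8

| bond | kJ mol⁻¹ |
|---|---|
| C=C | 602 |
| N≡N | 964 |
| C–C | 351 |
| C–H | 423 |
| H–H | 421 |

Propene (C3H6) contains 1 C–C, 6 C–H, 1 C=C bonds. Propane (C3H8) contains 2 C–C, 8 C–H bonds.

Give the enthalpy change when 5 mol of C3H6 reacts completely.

ΔH = −870 kJ

Bonds broken (reactants):
  C–C: 1 × 351 = 351
  C–H: 6 × 423 = 2538
  C=C: 1 × 602 = 602
  H–H: 1 × 421 = 421
  Σ(broken) = 3912 kJ
Bonds formed (products):
  C–C: 2 × 351 = 702
  C–H: 8 × 423 = 3384
  Σ(formed) = 4086 kJ
ΔH = Σ(broken) − Σ(formed) = 3912 − 4086 = −174 kJ
For 5× the reaction as written: 5 × (−174) = −870 kJ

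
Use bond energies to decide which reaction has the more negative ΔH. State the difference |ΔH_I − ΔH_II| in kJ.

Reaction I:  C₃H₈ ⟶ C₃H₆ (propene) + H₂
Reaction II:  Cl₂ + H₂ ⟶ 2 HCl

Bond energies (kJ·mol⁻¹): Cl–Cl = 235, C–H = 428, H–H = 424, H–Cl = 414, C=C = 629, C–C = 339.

Reaction II, by 311 kJ

Reaction I:
  Bonds broken (reactants):
    C–C: 2 × 339 = 678
    C–H: 8 × 428 = 3424
    Σ(broken) = 4102 kJ
  Bonds formed (products):
    C–C: 1 × 339 = 339
    C–H: 6 × 428 = 2568
    C=C: 1 × 629 = 629
    H–H: 1 × 424 = 424
    Σ(formed) = 3960 kJ
  ΔH_I = 4102 − 3960 = +142 kJ
Reaction II:
  Bonds broken (reactants):
    Cl–Cl: 1 × 235 = 235
    H–H: 1 × 424 = 424
    Σ(broken) = 659 kJ
  Bonds formed (products):
    H–Cl: 2 × 414 = 828
    Σ(formed) = 828 kJ
  ΔH_II = 659 − 828 = −169 kJ
ΔH_I − ΔH_II = +311 kJ, so reaction II has the more negative ΔH; |ΔH_I − ΔH_II| = 311 kJ.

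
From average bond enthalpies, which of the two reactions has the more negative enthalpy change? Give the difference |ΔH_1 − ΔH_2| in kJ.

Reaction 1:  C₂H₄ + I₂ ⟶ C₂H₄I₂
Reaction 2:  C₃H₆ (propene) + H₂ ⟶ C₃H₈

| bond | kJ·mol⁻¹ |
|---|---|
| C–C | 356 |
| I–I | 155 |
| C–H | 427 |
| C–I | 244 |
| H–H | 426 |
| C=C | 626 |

Reaction 2, by 95 kJ

Reaction 1:
  Bonds broken (reactants):
    C–H: 4 × 427 = 1708
    C=C: 1 × 626 = 626
    I–I: 1 × 155 = 155
    Σ(broken) = 2489 kJ
  Bonds formed (products):
    C–C: 1 × 356 = 356
    C–H: 4 × 427 = 1708
    C–I: 2 × 244 = 488
    Σ(formed) = 2552 kJ
  ΔH_1 = 2489 − 2552 = −63 kJ
Reaction 2:
  Bonds broken (reactants):
    C–C: 1 × 356 = 356
    C–H: 6 × 427 = 2562
    C=C: 1 × 626 = 626
    H–H: 1 × 426 = 426
    Σ(broken) = 3970 kJ
  Bonds formed (products):
    C–C: 2 × 356 = 712
    C–H: 8 × 427 = 3416
    Σ(formed) = 4128 kJ
  ΔH_2 = 3970 − 4128 = −158 kJ
ΔH_1 − ΔH_2 = +95 kJ, so reaction 2 has the more negative ΔH; |ΔH_1 − ΔH_2| = 95 kJ.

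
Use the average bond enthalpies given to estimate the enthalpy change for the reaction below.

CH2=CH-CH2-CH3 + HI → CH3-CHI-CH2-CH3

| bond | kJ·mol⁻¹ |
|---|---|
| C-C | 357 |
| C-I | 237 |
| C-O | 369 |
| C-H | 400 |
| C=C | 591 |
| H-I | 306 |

ΔH ≈ −97 kJ

Bonds broken (reactants):
  C-C: 2 × 357 = 714
  C-H: 8 × 400 = 3200
  C=C: 1 × 591 = 591
  H-I: 1 × 306 = 306
  Σ(broken) = 4811 kJ
Bonds formed (products):
  C-C: 3 × 357 = 1071
  C-H: 9 × 400 = 3600
  C-I: 1 × 237 = 237
  Σ(formed) = 4908 kJ
ΔH = Σ(broken) − Σ(formed) = 4811 − 4908 = −97 kJ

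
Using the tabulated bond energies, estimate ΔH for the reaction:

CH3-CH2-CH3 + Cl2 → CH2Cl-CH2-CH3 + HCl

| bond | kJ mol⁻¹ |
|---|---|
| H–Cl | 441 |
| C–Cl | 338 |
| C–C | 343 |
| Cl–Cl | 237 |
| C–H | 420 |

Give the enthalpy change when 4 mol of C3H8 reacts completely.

ΔH = −488 kJ

Bonds broken (reactants):
  C–C: 2 × 343 = 686
  C–H: 8 × 420 = 3360
  Cl–Cl: 1 × 237 = 237
  Σ(broken) = 4283 kJ
Bonds formed (products):
  C–C: 2 × 343 = 686
  C–Cl: 1 × 338 = 338
  C–H: 7 × 420 = 2940
  H–Cl: 1 × 441 = 441
  Σ(formed) = 4405 kJ
ΔH = Σ(broken) − Σ(formed) = 4283 − 4405 = −122 kJ
For 4× the reaction as written: 4 × (−122) = −488 kJ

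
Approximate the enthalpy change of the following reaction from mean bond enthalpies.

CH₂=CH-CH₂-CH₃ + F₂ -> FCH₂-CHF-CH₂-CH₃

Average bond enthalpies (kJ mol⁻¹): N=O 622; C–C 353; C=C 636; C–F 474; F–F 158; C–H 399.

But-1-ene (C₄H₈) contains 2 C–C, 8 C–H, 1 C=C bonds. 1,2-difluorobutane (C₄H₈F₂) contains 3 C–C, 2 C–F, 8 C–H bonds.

ΔH ≈ −507 kJ

Bonds broken (reactants):
  C–C: 2 × 353 = 706
  C–H: 8 × 399 = 3192
  C=C: 1 × 636 = 636
  F–F: 1 × 158 = 158
  Σ(broken) = 4692 kJ
Bonds formed (products):
  C–C: 3 × 353 = 1059
  C–F: 2 × 474 = 948
  C–H: 8 × 399 = 3192
  Σ(formed) = 5199 kJ
ΔH = Σ(broken) − Σ(formed) = 4692 − 5199 = −507 kJ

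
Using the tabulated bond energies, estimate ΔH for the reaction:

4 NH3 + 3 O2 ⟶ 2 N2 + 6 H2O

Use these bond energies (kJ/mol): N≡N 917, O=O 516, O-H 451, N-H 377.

ΔH ≈ −1174 kJ

Bonds broken (reactants):
  N-H: 12 × 377 = 4524
  O=O: 3 × 516 = 1548
  Σ(broken) = 6072 kJ
Bonds formed (products):
  N≡N: 2 × 917 = 1834
  O-H: 12 × 451 = 5412
  Σ(formed) = 7246 kJ
ΔH = Σ(broken) − Σ(formed) = 6072 − 7246 = −1174 kJ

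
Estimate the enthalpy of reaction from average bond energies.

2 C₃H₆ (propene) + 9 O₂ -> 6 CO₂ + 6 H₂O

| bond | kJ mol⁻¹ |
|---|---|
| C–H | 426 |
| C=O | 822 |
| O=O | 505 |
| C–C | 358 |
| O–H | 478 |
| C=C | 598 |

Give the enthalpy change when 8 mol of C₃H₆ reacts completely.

Bonds broken (reactants):
  C–C: 2 × 358 = 716
  C–H: 12 × 426 = 5112
  C=C: 2 × 598 = 1196
  O=O: 9 × 505 = 4545
  Σ(broken) = 11569 kJ
Bonds formed (products):
  C=O: 12 × 822 = 9864
  O–H: 12 × 478 = 5736
  Σ(formed) = 15600 kJ
ΔH = Σ(broken) − Σ(formed) = 11569 − 15600 = −4031 kJ
For 4× the reaction as written: 4 × (−4031) = −16124 kJ

ΔH = −16124 kJ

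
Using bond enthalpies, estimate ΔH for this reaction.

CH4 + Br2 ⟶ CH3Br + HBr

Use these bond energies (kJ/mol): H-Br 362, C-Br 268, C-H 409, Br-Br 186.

ΔH ≈ −35 kJ

Bonds broken (reactants):
  Br-Br: 1 × 186 = 186
  C-H: 4 × 409 = 1636
  Σ(broken) = 1822 kJ
Bonds formed (products):
  C-Br: 1 × 268 = 268
  C-H: 3 × 409 = 1227
  H-Br: 1 × 362 = 362
  Σ(formed) = 1857 kJ
ΔH = Σ(broken) − Σ(formed) = 1822 − 1857 = −35 kJ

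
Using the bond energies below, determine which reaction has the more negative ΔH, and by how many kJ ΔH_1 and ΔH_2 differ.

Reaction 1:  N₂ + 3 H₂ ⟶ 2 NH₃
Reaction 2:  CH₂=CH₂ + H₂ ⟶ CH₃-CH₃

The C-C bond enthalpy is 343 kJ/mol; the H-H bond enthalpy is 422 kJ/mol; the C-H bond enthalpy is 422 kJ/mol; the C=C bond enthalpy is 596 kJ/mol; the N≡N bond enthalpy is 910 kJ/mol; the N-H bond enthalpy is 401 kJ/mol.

Reaction 1:
  Bonds broken (reactants):
    H-H: 3 × 422 = 1266
    N≡N: 1 × 910 = 910
    Σ(broken) = 2176 kJ
  Bonds formed (products):
    N-H: 6 × 401 = 2406
    Σ(formed) = 2406 kJ
  ΔH_1 = 2176 − 2406 = −230 kJ
Reaction 2:
  Bonds broken (reactants):
    C-H: 4 × 422 = 1688
    C=C: 1 × 596 = 596
    H-H: 1 × 422 = 422
    Σ(broken) = 2706 kJ
  Bonds formed (products):
    C-C: 1 × 343 = 343
    C-H: 6 × 422 = 2532
    Σ(formed) = 2875 kJ
  ΔH_2 = 2706 − 2875 = −169 kJ
ΔH_1 − ΔH_2 = −61 kJ, so reaction 1 has the more negative ΔH; |ΔH_1 − ΔH_2| = 61 kJ.

Reaction 1, by 61 kJ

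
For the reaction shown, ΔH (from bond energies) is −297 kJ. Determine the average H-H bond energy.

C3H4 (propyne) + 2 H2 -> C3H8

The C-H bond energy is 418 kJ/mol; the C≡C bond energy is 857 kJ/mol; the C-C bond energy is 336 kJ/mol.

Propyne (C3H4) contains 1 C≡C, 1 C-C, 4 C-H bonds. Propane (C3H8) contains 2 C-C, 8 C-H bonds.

Let D be the H-H bond energy.
Σ(broken) = 1×857 + 1×336 + 4×418 + 2×D = 2865 + 2D
Σ(formed) = 2×336 + 8×418 = 4016
ΔH = Σ(broken) − Σ(formed) = (2865 + 2D) − (4016) = −1151 + 2D
Setting this equal to −297 kJ gives 2D = 854, so D = 427 kJ/mol.

D(H-H) ≈ 427 kJ/mol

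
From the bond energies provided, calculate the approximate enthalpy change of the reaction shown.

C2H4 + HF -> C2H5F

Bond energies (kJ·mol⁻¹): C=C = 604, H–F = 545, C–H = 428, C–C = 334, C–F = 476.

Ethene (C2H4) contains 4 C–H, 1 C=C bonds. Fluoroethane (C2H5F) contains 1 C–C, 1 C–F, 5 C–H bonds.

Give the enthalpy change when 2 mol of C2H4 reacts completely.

Bonds broken (reactants):
  C–H: 4 × 428 = 1712
  C=C: 1 × 604 = 604
  H–F: 1 × 545 = 545
  Σ(broken) = 2861 kJ
Bonds formed (products):
  C–C: 1 × 334 = 334
  C–F: 1 × 476 = 476
  C–H: 5 × 428 = 2140
  Σ(formed) = 2950 kJ
ΔH = Σ(broken) − Σ(formed) = 2861 − 2950 = −89 kJ
For 2× the reaction as written: 2 × (−89) = −178 kJ

ΔH = −178 kJ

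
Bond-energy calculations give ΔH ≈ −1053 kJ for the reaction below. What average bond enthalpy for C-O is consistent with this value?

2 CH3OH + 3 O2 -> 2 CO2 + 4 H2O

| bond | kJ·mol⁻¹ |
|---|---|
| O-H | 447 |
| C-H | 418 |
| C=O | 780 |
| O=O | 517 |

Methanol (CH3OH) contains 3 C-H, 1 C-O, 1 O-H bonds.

D(C-O) ≈ 345 kJ/mol

Let D be the C-O bond energy.
Σ(broken) = 6×418 + 2×D + 2×447 + 3×517 = 4953 + 2D
Σ(formed) = 4×780 + 8×447 = 6696
ΔH = Σ(broken) − Σ(formed) = (4953 + 2D) − (6696) = −1743 + 2D
Setting this equal to −1053 kJ gives 2D = 690, so D = 345 kJ/mol.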